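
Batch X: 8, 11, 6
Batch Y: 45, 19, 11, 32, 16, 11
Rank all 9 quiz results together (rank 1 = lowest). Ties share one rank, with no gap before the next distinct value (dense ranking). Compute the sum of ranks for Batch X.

6

Sorted (ascending): 6, 8, 11, 11, 11, 16, 19, 32, 45
The 3 values of 11 share dense rank 3.
Remaining distinct values take the next consecutive integers.
Batch X values → pooled ranks: 8→2, 11→3, 6→1
Rank sum = 2 + 3 + 1 = 6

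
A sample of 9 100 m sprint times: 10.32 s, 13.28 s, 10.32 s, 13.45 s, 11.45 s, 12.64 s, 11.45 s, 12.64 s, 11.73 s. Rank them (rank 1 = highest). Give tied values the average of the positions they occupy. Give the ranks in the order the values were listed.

8.5, 2, 8.5, 1, 6.5, 3.5, 6.5, 3.5, 5

Sorted (descending): 13.45, 13.28, 12.64, 12.64, 11.73, 11.45, 11.45, 10.32, 10.32
The 2 values of 12.64 occupy positions 3–4 → average rank (3+4)/2 = 3.5.
The 2 values of 11.45 occupy positions 6–7 → average rank (6+7)/2 = 6.5.
The 2 values of 10.32 occupy positions 8–9 → average rank (8+9)/2 = 8.5.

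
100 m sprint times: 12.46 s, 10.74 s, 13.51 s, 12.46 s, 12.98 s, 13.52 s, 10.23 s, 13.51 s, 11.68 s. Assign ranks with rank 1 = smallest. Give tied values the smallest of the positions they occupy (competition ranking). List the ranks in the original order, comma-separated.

Sorted (ascending): 10.23, 10.74, 11.68, 12.46, 12.46, 12.98, 13.51, 13.51, 13.52
The 2 values of 12.46 occupy positions 4–5 → each gets rank 4.
The 2 values of 13.51 occupy positions 7–8 → each gets rank 7.

4, 2, 7, 4, 6, 9, 1, 7, 3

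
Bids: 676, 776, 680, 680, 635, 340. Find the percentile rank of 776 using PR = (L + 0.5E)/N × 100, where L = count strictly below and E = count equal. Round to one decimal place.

91.7

N = 6.
Strictly below 776: 5. Equal to 776: 1.
PR = (5 + 0.5·1)/6 × 100 = 91.7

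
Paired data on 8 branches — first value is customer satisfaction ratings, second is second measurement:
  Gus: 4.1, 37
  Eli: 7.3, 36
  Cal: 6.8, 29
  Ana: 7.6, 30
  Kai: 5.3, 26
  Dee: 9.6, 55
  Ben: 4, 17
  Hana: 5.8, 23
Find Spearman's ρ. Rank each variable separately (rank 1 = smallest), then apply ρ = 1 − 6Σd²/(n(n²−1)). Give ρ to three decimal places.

Ranks of variable 1: 2, 6, 5, 7, 3, 8, 1, 4
Ranks of variable 2: 7, 6, 4, 5, 3, 8, 1, 2
d = r₁ − r₂: -5, 0, 1, 2, 0, 0, 0, 2
d²: 25, 0, 1, 4, 0, 0, 0, 4; Σd² = 34
ρ = 1 − 6·34/(8·63) = 1 − 204/504 = 0.595

0.595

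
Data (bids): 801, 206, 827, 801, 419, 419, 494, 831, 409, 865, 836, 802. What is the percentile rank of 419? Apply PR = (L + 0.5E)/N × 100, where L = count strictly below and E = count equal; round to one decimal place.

25.0

N = 12.
Strictly below 419: 2. Equal to 419: 2.
PR = (2 + 0.5·2)/12 × 100 = 25.0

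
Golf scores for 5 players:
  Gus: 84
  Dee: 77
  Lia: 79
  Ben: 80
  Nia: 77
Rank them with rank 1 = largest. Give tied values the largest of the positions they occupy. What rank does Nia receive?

Sorted (descending): 84, 80, 79, 77, 77
The 2 values of 77 occupy positions 4–5 → each gets rank 5.
Nia has value 77 → rank 5.

5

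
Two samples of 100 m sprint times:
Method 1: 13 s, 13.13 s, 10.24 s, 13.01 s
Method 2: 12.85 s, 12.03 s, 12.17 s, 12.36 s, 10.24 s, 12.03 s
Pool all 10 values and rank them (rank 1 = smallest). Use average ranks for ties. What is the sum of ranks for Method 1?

Sorted (ascending): 10.24, 10.24, 12.03, 12.03, 12.17, 12.36, 12.85, 13, 13.01, 13.13
The 2 values of 10.24 occupy positions 1–2 → average rank (1+2)/2 = 1.5.
The 2 values of 12.03 occupy positions 3–4 → average rank (3+4)/2 = 3.5.
Method 1 values → pooled ranks: 13→8, 13.13→10, 10.24→1.5, 13.01→9
Rank sum = 8 + 10 + 1.5 + 9 = 28.5

28.5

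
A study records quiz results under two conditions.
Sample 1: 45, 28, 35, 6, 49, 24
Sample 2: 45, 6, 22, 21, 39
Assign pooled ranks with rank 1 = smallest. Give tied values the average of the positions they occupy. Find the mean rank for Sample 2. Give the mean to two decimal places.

Sorted (ascending): 6, 6, 21, 22, 24, 28, 35, 39, 45, 45, 49
The 2 values of 6 occupy positions 1–2 → average rank (1+2)/2 = 1.5.
The 2 values of 45 occupy positions 9–10 → average rank (9+10)/2 = 9.5.
Sample 2 values → pooled ranks: 45→9.5, 6→1.5, 22→4, 21→3, 39→8
Mean rank = (9.5 + 1.5 + 4 + 3 + 8) / 5 = 5.20

5.20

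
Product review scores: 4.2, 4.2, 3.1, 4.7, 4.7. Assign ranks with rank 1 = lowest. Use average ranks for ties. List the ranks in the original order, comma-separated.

Sorted (ascending): 3.1, 4.2, 4.2, 4.7, 4.7
The 2 values of 4.2 occupy positions 2–3 → average rank (2+3)/2 = 2.5.
The 2 values of 4.7 occupy positions 4–5 → average rank (4+5)/2 = 4.5.

2.5, 2.5, 1, 4.5, 4.5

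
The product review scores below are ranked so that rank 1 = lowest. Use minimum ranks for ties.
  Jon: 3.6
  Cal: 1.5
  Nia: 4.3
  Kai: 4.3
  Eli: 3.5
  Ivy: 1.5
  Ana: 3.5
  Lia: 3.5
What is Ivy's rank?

Sorted (ascending): 1.5, 1.5, 3.5, 3.5, 3.5, 3.6, 4.3, 4.3
The 2 values of 1.5 occupy positions 1–2 → each gets rank 1.
The 3 values of 3.5 occupy positions 3–5 → each gets rank 3.
The 2 values of 4.3 occupy positions 7–8 → each gets rank 7.
Ivy has value 1.5 → rank 1.

1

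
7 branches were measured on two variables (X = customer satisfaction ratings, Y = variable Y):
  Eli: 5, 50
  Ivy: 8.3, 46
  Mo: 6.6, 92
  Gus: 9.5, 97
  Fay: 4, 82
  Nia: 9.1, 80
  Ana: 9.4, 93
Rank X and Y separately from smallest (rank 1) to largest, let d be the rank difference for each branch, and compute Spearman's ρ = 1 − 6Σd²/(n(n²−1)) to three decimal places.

0.536

Ranks of variable 1: 2, 4, 3, 7, 1, 5, 6
Ranks of variable 2: 2, 1, 5, 7, 4, 3, 6
d = r₁ − r₂: 0, 3, -2, 0, -3, 2, 0
d²: 0, 9, 4, 0, 9, 4, 0; Σd² = 26
ρ = 1 − 6·26/(7·48) = 1 − 156/336 = 0.536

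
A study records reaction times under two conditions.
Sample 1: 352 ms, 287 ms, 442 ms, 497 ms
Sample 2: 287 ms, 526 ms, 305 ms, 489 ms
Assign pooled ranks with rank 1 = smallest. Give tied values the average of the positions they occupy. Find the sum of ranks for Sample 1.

Sorted (ascending): 287, 287, 305, 352, 442, 489, 497, 526
The 2 values of 287 occupy positions 1–2 → average rank (1+2)/2 = 1.5.
Sample 1 values → pooled ranks: 352→4, 287→1.5, 442→5, 497→7
Rank sum = 4 + 1.5 + 5 + 7 = 17.5

17.5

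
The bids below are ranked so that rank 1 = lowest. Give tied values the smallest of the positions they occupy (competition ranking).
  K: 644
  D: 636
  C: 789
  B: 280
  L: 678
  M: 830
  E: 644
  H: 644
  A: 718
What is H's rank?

3

Sorted (ascending): 280, 636, 644, 644, 644, 678, 718, 789, 830
The 3 values of 644 occupy positions 3–5 → each gets rank 3.
H has value 644 → rank 3.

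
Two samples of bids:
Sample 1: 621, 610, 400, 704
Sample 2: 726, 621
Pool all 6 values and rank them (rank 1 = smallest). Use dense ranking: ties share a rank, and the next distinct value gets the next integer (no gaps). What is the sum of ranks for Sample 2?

8

Sorted (ascending): 400, 610, 621, 621, 704, 726
The 2 values of 621 share dense rank 3.
Remaining distinct values take the next consecutive integers.
Sample 2 values → pooled ranks: 726→5, 621→3
Rank sum = 5 + 3 = 8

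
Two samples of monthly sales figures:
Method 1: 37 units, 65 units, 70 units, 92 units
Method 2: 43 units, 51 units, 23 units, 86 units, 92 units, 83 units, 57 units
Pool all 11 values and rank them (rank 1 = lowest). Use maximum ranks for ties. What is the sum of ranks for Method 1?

26

Sorted (ascending): 23, 37, 43, 51, 57, 65, 70, 83, 86, 92, 92
The 2 values of 92 occupy positions 10–11 → each gets rank 11.
Method 1 values → pooled ranks: 37→2, 65→6, 70→7, 92→11
Rank sum = 2 + 6 + 7 + 11 = 26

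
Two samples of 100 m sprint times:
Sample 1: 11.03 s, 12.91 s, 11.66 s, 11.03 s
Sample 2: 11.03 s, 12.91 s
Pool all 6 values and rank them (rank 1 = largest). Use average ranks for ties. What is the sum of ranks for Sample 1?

14.5

Sorted (descending): 12.91, 12.91, 11.66, 11.03, 11.03, 11.03
The 2 values of 12.91 occupy positions 1–2 → average rank (1+2)/2 = 1.5.
The 3 values of 11.03 occupy positions 4–6 → average rank 5.
Sample 1 values → pooled ranks: 11.03→5, 12.91→1.5, 11.66→3, 11.03→5
Rank sum = 5 + 1.5 + 3 + 5 = 14.5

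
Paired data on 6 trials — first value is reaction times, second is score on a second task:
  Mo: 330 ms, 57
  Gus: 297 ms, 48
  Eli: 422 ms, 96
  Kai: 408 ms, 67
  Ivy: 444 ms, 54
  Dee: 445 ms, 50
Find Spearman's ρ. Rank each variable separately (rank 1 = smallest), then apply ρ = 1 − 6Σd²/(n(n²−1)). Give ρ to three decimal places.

Ranks of variable 1: 2, 1, 4, 3, 5, 6
Ranks of variable 2: 4, 1, 6, 5, 3, 2
d = r₁ − r₂: -2, 0, -2, -2, 2, 4
d²: 4, 0, 4, 4, 4, 16; Σd² = 32
ρ = 1 − 6·32/(6·35) = 1 − 192/210 = 0.086

0.086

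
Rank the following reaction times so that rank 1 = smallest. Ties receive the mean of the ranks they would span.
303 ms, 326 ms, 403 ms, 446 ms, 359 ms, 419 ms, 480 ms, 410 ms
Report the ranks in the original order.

Sorted (ascending): 303, 326, 359, 403, 410, 419, 446, 480
No ties — each value takes its position as its rank.

1, 2, 4, 7, 3, 6, 8, 5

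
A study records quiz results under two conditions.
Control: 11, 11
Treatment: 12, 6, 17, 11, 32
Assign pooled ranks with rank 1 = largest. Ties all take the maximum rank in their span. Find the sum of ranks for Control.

Sorted (descending): 32, 17, 12, 11, 11, 11, 6
The 3 values of 11 occupy positions 4–6 → each gets rank 6.
Control values → pooled ranks: 11→6, 11→6
Rank sum = 6 + 6 = 12

12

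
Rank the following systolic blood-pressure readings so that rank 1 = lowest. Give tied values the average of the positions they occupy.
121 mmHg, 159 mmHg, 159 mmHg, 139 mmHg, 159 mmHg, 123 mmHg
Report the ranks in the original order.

Sorted (ascending): 121, 123, 139, 159, 159, 159
The 3 values of 159 occupy positions 4–6 → average rank 5.

1, 5, 5, 3, 5, 2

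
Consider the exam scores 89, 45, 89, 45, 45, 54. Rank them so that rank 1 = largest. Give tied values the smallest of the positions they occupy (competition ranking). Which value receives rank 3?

Sorted (descending): 89, 89, 54, 45, 45, 45
The 2 values of 89 occupy positions 1–2 → each gets rank 1.
The 3 values of 45 occupy positions 4–6 → each gets rank 4.
Rank 3 → value 54.

54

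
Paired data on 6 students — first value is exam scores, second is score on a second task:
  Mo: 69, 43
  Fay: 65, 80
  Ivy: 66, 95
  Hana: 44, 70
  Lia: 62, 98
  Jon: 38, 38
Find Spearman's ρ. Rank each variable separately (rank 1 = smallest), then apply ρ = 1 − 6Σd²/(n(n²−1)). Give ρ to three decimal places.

0.257

Ranks of variable 1: 6, 4, 5, 2, 3, 1
Ranks of variable 2: 2, 4, 5, 3, 6, 1
d = r₁ − r₂: 4, 0, 0, -1, -3, 0
d²: 16, 0, 0, 1, 9, 0; Σd² = 26
ρ = 1 − 6·26/(6·35) = 1 − 156/210 = 0.257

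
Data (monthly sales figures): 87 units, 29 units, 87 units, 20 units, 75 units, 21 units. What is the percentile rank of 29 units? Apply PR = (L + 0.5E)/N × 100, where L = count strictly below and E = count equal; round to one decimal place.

N = 6.
Strictly below 29: 2. Equal to 29: 1.
PR = (2 + 0.5·1)/6 × 100 = 41.7

41.7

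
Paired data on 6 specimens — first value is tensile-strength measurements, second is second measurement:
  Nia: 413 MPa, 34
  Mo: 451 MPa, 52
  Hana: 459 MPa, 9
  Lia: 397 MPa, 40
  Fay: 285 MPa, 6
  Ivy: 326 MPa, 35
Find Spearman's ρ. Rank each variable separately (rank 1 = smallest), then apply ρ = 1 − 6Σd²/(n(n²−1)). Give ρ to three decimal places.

0.257

Ranks of variable 1: 4, 5, 6, 3, 1, 2
Ranks of variable 2: 3, 6, 2, 5, 1, 4
d = r₁ − r₂: 1, -1, 4, -2, 0, -2
d²: 1, 1, 16, 4, 0, 4; Σd² = 26
ρ = 1 − 6·26/(6·35) = 1 − 156/210 = 0.257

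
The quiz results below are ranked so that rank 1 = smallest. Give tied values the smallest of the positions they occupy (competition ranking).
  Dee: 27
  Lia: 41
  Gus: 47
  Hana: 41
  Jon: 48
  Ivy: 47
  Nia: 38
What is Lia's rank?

3

Sorted (ascending): 27, 38, 41, 41, 47, 47, 48
The 2 values of 41 occupy positions 3–4 → each gets rank 3.
The 2 values of 47 occupy positions 5–6 → each gets rank 5.
Lia has value 41 → rank 3.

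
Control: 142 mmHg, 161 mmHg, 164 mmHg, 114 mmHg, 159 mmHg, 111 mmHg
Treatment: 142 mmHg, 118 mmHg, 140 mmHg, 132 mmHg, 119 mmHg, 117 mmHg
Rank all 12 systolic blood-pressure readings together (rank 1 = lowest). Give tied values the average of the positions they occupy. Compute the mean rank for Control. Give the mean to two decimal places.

7.42

Sorted (ascending): 111, 114, 117, 118, 119, 132, 140, 142, 142, 159, 161, 164
The 2 values of 142 occupy positions 8–9 → average rank (8+9)/2 = 8.5.
Control values → pooled ranks: 142→8.5, 161→11, 164→12, 114→2, 159→10, 111→1
Mean rank = (8.5 + 11 + 12 + 2 + 10 + 1) / 6 = 7.42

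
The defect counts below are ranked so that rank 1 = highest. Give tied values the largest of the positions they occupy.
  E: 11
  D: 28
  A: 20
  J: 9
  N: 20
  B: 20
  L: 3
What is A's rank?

4

Sorted (descending): 28, 20, 20, 20, 11, 9, 3
The 3 values of 20 occupy positions 2–4 → each gets rank 4.
A has value 20 → rank 4.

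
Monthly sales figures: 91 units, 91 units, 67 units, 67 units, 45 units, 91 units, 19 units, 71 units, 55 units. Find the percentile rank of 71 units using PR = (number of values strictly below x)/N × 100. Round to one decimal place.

55.6

N = 9.
Strictly below 71: 5. Equal to 71: 1.
PR = 5/9 × 100 = 55.6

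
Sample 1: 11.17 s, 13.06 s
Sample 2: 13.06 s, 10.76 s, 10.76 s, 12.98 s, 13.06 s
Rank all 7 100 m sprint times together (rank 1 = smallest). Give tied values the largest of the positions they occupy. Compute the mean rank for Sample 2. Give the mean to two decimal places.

Sorted (ascending): 10.76, 10.76, 11.17, 12.98, 13.06, 13.06, 13.06
The 2 values of 10.76 occupy positions 1–2 → each gets rank 2.
The 3 values of 13.06 occupy positions 5–7 → each gets rank 7.
Sample 2 values → pooled ranks: 13.06→7, 10.76→2, 10.76→2, 12.98→4, 13.06→7
Mean rank = (7 + 2 + 2 + 4 + 7) / 5 = 4.40

4.40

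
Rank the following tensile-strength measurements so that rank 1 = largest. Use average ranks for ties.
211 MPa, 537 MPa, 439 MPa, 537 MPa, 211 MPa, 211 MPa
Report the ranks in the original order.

5, 1.5, 3, 1.5, 5, 5

Sorted (descending): 537, 537, 439, 211, 211, 211
The 2 values of 537 occupy positions 1–2 → average rank (1+2)/2 = 1.5.
The 3 values of 211 occupy positions 4–6 → average rank 5.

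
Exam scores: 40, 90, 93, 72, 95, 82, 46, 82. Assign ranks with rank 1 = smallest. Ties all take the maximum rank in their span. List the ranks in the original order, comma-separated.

1, 6, 7, 3, 8, 5, 2, 5

Sorted (ascending): 40, 46, 72, 82, 82, 90, 93, 95
The 2 values of 82 occupy positions 4–5 → each gets rank 5.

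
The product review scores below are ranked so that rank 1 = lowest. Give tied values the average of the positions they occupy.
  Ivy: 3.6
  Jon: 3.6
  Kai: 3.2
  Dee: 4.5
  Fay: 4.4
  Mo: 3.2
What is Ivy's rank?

3.5

Sorted (ascending): 3.2, 3.2, 3.6, 3.6, 4.4, 4.5
The 2 values of 3.2 occupy positions 1–2 → average rank (1+2)/2 = 1.5.
The 2 values of 3.6 occupy positions 3–4 → average rank (3+4)/2 = 3.5.
Ivy has value 3.6 → rank 3.5.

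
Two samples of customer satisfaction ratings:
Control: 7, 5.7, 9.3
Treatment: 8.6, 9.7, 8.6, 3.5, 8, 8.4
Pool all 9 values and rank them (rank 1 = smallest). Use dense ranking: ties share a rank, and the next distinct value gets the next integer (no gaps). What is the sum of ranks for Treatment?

Sorted (ascending): 3.5, 5.7, 7, 8, 8.4, 8.6, 8.6, 9.3, 9.7
The 2 values of 8.6 share dense rank 6.
Remaining distinct values take the next consecutive integers.
Treatment values → pooled ranks: 8.6→6, 9.7→8, 8.6→6, 3.5→1, 8→4, 8.4→5
Rank sum = 6 + 8 + 6 + 1 + 4 + 5 = 30

30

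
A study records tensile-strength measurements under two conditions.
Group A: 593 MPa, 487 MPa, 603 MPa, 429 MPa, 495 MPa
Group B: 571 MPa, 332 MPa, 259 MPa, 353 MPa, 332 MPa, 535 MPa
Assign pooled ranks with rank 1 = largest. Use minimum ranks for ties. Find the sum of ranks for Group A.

Sorted (descending): 603, 593, 571, 535, 495, 487, 429, 353, 332, 332, 259
The 2 values of 332 occupy positions 9–10 → each gets rank 9.
Group A values → pooled ranks: 593→2, 487→6, 603→1, 429→7, 495→5
Rank sum = 2 + 6 + 1 + 7 + 5 = 21

21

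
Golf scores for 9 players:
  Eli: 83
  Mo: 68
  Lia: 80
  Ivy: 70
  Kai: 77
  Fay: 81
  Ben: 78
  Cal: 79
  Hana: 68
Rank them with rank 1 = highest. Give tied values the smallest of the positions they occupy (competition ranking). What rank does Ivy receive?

7

Sorted (descending): 83, 81, 80, 79, 78, 77, 70, 68, 68
The 2 values of 68 occupy positions 8–9 → each gets rank 8.
Ivy has value 70 → rank 7.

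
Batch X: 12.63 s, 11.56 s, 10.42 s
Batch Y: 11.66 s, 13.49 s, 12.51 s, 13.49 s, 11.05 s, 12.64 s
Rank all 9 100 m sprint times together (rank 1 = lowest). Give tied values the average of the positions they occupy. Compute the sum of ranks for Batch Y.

Sorted (ascending): 10.42, 11.05, 11.56, 11.66, 12.51, 12.63, 12.64, 13.49, 13.49
The 2 values of 13.49 occupy positions 8–9 → average rank (8+9)/2 = 8.5.
Batch Y values → pooled ranks: 11.66→4, 13.49→8.5, 12.51→5, 13.49→8.5, 11.05→2, 12.64→7
Rank sum = 4 + 8.5 + 5 + 8.5 + 2 + 7 = 35

35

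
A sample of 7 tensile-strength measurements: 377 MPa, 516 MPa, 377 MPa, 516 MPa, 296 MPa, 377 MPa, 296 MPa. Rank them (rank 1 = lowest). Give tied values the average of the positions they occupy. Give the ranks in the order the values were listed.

4, 6.5, 4, 6.5, 1.5, 4, 1.5

Sorted (ascending): 296, 296, 377, 377, 377, 516, 516
The 2 values of 296 occupy positions 1–2 → average rank (1+2)/2 = 1.5.
The 3 values of 377 occupy positions 3–5 → average rank 4.
The 2 values of 516 occupy positions 6–7 → average rank (6+7)/2 = 6.5.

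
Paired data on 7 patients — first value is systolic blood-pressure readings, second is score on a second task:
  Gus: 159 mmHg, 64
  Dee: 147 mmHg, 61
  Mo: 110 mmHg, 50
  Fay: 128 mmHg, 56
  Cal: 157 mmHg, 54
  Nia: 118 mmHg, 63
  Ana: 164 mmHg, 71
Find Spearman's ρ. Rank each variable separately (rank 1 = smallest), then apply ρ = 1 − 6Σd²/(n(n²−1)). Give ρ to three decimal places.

0.679

Ranks of variable 1: 6, 4, 1, 3, 5, 2, 7
Ranks of variable 2: 6, 4, 1, 3, 2, 5, 7
d = r₁ − r₂: 0, 0, 0, 0, 3, -3, 0
d²: 0, 0, 0, 0, 9, 9, 0; Σd² = 18
ρ = 1 − 6·18/(7·48) = 1 − 108/336 = 0.679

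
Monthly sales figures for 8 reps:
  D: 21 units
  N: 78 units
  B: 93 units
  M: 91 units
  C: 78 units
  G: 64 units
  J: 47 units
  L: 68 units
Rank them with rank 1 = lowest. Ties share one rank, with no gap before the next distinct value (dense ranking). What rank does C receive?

5

Sorted (ascending): 21, 47, 64, 68, 78, 78, 91, 93
The 2 values of 78 share dense rank 5.
Remaining distinct values take the next consecutive integers.
C has value 78 units → rank 5.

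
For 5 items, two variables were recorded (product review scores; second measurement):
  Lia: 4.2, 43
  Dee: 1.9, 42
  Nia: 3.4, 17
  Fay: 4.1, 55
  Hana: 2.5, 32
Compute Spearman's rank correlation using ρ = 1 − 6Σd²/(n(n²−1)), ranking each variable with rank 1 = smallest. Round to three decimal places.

Ranks of variable 1: 5, 1, 3, 4, 2
Ranks of variable 2: 4, 3, 1, 5, 2
d = r₁ − r₂: 1, -2, 2, -1, 0
d²: 1, 4, 4, 1, 0; Σd² = 10
ρ = 1 − 6·10/(5·24) = 1 − 60/120 = 0.500

0.500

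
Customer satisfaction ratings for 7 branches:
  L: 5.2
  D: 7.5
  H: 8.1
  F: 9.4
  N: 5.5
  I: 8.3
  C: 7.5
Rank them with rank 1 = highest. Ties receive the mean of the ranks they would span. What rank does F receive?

Sorted (descending): 9.4, 8.3, 8.1, 7.5, 7.5, 5.5, 5.2
The 2 values of 7.5 occupy positions 4–5 → average rank (4+5)/2 = 4.5.
F has value 9.4 → rank 1.

1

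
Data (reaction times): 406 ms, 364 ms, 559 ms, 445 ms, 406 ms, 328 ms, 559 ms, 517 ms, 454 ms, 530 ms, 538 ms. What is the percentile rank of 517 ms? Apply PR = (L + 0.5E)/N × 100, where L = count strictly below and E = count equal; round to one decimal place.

N = 11.
Strictly below 517: 6. Equal to 517: 1.
PR = (6 + 0.5·1)/11 × 100 = 59.1

59.1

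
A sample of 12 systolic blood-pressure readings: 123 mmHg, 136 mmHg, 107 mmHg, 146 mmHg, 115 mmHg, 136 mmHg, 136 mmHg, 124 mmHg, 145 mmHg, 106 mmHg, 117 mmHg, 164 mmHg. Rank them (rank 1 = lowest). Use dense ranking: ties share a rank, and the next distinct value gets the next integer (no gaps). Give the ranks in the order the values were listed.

5, 7, 2, 9, 3, 7, 7, 6, 8, 1, 4, 10

Sorted (ascending): 106, 107, 115, 117, 123, 124, 136, 136, 136, 145, 146, 164
The 3 values of 136 share dense rank 7.
Remaining distinct values take the next consecutive integers.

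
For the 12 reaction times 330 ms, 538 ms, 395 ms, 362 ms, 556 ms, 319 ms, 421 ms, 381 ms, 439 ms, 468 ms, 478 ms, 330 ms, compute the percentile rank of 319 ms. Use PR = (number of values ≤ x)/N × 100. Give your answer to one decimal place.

N = 12.
Strictly below 319: 0. Equal to 319: 1.
PR = 1/12 × 100 = 8.3

8.3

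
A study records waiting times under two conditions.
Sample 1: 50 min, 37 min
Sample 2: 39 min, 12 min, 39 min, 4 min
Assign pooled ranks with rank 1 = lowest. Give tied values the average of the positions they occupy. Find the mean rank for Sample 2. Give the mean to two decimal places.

Sorted (ascending): 4, 12, 37, 39, 39, 50
The 2 values of 39 occupy positions 4–5 → average rank (4+5)/2 = 4.5.
Sample 2 values → pooled ranks: 39→4.5, 12→2, 39→4.5, 4→1
Mean rank = (4.5 + 2 + 4.5 + 1) / 4 = 3.00

3.00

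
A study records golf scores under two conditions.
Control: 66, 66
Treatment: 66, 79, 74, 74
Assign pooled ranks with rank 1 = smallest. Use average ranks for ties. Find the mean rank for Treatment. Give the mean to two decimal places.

4.25

Sorted (ascending): 66, 66, 66, 74, 74, 79
The 3 values of 66 occupy positions 1–3 → average rank 2.
The 2 values of 74 occupy positions 4–5 → average rank (4+5)/2 = 4.5.
Treatment values → pooled ranks: 66→2, 79→6, 74→4.5, 74→4.5
Mean rank = (2 + 6 + 4.5 + 4.5) / 4 = 4.25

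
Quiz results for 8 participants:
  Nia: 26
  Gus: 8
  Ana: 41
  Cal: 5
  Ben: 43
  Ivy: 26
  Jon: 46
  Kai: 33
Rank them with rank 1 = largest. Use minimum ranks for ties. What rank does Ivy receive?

Sorted (descending): 46, 43, 41, 33, 26, 26, 8, 5
The 2 values of 26 occupy positions 5–6 → each gets rank 5.
Ivy has value 26 → rank 5.

5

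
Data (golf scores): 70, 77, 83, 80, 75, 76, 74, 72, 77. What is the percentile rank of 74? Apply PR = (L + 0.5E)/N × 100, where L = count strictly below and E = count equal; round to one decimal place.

N = 9.
Strictly below 74: 2. Equal to 74: 1.
PR = (2 + 0.5·1)/9 × 100 = 27.8

27.8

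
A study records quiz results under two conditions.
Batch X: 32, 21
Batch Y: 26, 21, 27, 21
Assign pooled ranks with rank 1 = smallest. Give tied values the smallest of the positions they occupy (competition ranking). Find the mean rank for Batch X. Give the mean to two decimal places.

Sorted (ascending): 21, 21, 21, 26, 27, 32
The 3 values of 21 occupy positions 1–3 → each gets rank 1.
Batch X values → pooled ranks: 32→6, 21→1
Mean rank = (6 + 1) / 2 = 3.50

3.50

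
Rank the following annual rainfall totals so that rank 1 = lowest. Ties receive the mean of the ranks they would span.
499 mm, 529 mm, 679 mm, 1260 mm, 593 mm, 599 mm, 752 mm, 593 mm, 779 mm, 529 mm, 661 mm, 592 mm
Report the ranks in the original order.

1, 2.5, 9, 12, 5.5, 7, 10, 5.5, 11, 2.5, 8, 4

Sorted (ascending): 499, 529, 529, 592, 593, 593, 599, 661, 679, 752, 779, 1260
The 2 values of 529 occupy positions 2–3 → average rank (2+3)/2 = 2.5.
The 2 values of 593 occupy positions 5–6 → average rank (5+6)/2 = 5.5.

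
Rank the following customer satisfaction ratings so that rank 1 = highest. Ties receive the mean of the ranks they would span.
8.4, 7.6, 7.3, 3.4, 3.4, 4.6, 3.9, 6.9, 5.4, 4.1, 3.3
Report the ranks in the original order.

Sorted (descending): 8.4, 7.6, 7.3, 6.9, 5.4, 4.6, 4.1, 3.9, 3.4, 3.4, 3.3
The 2 values of 3.4 occupy positions 9–10 → average rank (9+10)/2 = 9.5.

1, 2, 3, 9.5, 9.5, 6, 8, 4, 5, 7, 11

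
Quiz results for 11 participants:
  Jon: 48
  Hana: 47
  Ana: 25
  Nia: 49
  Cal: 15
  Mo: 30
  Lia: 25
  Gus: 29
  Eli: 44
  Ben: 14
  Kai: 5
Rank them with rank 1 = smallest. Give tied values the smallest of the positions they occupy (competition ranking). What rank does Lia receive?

4

Sorted (ascending): 5, 14, 15, 25, 25, 29, 30, 44, 47, 48, 49
The 2 values of 25 occupy positions 4–5 → each gets rank 4.
Lia has value 25 → rank 4.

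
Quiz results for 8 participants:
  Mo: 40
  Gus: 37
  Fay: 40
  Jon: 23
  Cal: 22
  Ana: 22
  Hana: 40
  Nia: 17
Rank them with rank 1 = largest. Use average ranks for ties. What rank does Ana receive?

6.5

Sorted (descending): 40, 40, 40, 37, 23, 22, 22, 17
The 3 values of 40 occupy positions 1–3 → average rank 2.
The 2 values of 22 occupy positions 6–7 → average rank (6+7)/2 = 6.5.
Ana has value 22 → rank 6.5.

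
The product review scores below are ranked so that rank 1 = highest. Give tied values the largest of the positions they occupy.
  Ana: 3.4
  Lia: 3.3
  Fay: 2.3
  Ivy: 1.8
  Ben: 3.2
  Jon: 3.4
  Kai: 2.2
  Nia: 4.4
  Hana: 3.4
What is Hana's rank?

4

Sorted (descending): 4.4, 3.4, 3.4, 3.4, 3.3, 3.2, 2.3, 2.2, 1.8
The 3 values of 3.4 occupy positions 2–4 → each gets rank 4.
Hana has value 3.4 → rank 4.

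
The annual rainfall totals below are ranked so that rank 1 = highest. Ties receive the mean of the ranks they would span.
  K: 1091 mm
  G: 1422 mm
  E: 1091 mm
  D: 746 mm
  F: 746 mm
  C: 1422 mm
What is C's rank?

1.5

Sorted (descending): 1422, 1422, 1091, 1091, 746, 746
The 2 values of 1422 occupy positions 1–2 → average rank (1+2)/2 = 1.5.
The 2 values of 1091 occupy positions 3–4 → average rank (3+4)/2 = 3.5.
The 2 values of 746 occupy positions 5–6 → average rank (5+6)/2 = 5.5.
C has value 1422 mm → rank 1.5.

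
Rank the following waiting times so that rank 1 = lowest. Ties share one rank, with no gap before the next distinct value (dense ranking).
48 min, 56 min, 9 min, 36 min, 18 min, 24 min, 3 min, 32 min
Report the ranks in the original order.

Sorted (ascending): 3, 9, 18, 24, 32, 36, 48, 56
No ties — each value takes its position as its rank.

7, 8, 2, 6, 3, 4, 1, 5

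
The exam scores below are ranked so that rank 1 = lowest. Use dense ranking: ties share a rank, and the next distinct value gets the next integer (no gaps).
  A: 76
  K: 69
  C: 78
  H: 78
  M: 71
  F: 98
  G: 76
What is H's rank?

Sorted (ascending): 69, 71, 76, 76, 78, 78, 98
The 2 values of 76 share dense rank 3.
The 2 values of 78 share dense rank 4.
Remaining distinct values take the next consecutive integers.
H has value 78 → rank 4.

4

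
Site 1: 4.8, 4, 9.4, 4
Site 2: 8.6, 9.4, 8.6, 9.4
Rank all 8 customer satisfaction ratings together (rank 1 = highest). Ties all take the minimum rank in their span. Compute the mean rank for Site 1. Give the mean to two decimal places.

Sorted (descending): 9.4, 9.4, 9.4, 8.6, 8.6, 4.8, 4, 4
The 3 values of 9.4 occupy positions 1–3 → each gets rank 1.
The 2 values of 8.6 occupy positions 4–5 → each gets rank 4.
The 2 values of 4 occupy positions 7–8 → each gets rank 7.
Site 1 values → pooled ranks: 4.8→6, 4→7, 9.4→1, 4→7
Mean rank = (6 + 7 + 1 + 7) / 4 = 5.25

5.25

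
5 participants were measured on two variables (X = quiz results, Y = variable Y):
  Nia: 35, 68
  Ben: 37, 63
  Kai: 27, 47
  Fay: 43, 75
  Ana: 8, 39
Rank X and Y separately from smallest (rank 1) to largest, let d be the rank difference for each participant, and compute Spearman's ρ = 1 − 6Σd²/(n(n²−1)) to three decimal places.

Ranks of variable 1: 3, 4, 2, 5, 1
Ranks of variable 2: 4, 3, 2, 5, 1
d = r₁ − r₂: -1, 1, 0, 0, 0
d²: 1, 1, 0, 0, 0; Σd² = 2
ρ = 1 − 6·2/(5·24) = 1 − 12/120 = 0.900

0.900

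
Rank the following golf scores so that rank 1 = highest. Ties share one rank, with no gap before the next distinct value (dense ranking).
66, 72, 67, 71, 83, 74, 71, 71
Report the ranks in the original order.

6, 3, 5, 4, 1, 2, 4, 4

Sorted (descending): 83, 74, 72, 71, 71, 71, 67, 66
The 3 values of 71 share dense rank 4.
Remaining distinct values take the next consecutive integers.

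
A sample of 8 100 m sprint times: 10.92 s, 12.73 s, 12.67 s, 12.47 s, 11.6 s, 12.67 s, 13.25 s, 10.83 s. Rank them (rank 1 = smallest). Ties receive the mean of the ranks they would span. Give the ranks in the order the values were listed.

2, 7, 5.5, 4, 3, 5.5, 8, 1

Sorted (ascending): 10.83, 10.92, 11.6, 12.47, 12.67, 12.67, 12.73, 13.25
The 2 values of 12.67 occupy positions 5–6 → average rank (5+6)/2 = 5.5.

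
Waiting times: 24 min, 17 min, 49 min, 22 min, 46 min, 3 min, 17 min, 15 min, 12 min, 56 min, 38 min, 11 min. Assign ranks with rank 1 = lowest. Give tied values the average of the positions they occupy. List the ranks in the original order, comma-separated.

Sorted (ascending): 3, 11, 12, 15, 17, 17, 22, 24, 38, 46, 49, 56
The 2 values of 17 occupy positions 5–6 → average rank (5+6)/2 = 5.5.

8, 5.5, 11, 7, 10, 1, 5.5, 4, 3, 12, 9, 2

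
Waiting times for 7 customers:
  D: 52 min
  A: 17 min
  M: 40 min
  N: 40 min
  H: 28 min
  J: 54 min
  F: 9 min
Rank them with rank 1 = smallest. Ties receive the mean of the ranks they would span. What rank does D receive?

6

Sorted (ascending): 9, 17, 28, 40, 40, 52, 54
The 2 values of 40 occupy positions 4–5 → average rank (4+5)/2 = 4.5.
D has value 52 min → rank 6.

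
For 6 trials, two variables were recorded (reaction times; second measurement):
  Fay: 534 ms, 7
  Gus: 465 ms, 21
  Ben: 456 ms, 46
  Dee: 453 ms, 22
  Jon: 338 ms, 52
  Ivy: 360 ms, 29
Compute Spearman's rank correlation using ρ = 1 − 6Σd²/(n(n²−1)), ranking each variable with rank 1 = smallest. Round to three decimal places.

Ranks of variable 1: 6, 5, 4, 3, 1, 2
Ranks of variable 2: 1, 2, 5, 3, 6, 4
d = r₁ − r₂: 5, 3, -1, 0, -5, -2
d²: 25, 9, 1, 0, 25, 4; Σd² = 64
ρ = 1 − 6·64/(6·35) = 1 − 384/210 = -0.829

-0.829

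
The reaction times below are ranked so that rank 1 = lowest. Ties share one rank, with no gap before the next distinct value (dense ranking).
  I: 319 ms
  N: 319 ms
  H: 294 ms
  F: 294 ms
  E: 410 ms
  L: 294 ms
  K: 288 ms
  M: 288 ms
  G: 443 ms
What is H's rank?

2

Sorted (ascending): 288, 288, 294, 294, 294, 319, 319, 410, 443
The 2 values of 288 share dense rank 1.
The 3 values of 294 share dense rank 2.
The 2 values of 319 share dense rank 3.
Remaining distinct values take the next consecutive integers.
H has value 294 ms → rank 2.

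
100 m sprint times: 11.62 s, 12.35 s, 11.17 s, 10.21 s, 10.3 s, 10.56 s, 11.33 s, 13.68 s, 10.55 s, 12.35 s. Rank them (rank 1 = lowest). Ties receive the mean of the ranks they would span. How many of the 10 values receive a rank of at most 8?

7

Sorted (ascending): 10.21, 10.3, 10.55, 10.56, 11.17, 11.33, 11.62, 12.35, 12.35, 13.68
The 2 values of 12.35 occupy positions 8–9 → average rank (8+9)/2 = 8.5.
Ranks ≤ 8: {1, 2, 3, 4, 5, 6, 7} → 7 values.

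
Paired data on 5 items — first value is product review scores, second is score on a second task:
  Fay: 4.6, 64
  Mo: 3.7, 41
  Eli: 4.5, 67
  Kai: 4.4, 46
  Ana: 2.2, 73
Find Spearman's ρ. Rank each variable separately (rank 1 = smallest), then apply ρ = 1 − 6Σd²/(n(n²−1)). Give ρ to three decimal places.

-0.100

Ranks of variable 1: 5, 2, 4, 3, 1
Ranks of variable 2: 3, 1, 4, 2, 5
d = r₁ − r₂: 2, 1, 0, 1, -4
d²: 4, 1, 0, 1, 16; Σd² = 22
ρ = 1 − 6·22/(5·24) = 1 − 132/120 = -0.100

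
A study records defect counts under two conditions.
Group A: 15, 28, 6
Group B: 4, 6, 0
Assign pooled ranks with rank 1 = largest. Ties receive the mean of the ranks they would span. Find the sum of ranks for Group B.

Sorted (descending): 28, 15, 6, 6, 4, 0
The 2 values of 6 occupy positions 3–4 → average rank (3+4)/2 = 3.5.
Group B values → pooled ranks: 4→5, 6→3.5, 0→6
Rank sum = 5 + 3.5 + 6 = 14.5

14.5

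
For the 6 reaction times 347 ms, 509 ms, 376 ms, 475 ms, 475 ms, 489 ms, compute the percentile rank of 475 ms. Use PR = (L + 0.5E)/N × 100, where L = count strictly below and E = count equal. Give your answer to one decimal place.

N = 6.
Strictly below 475: 2. Equal to 475: 2.
PR = (2 + 0.5·2)/6 × 100 = 50.0

50.0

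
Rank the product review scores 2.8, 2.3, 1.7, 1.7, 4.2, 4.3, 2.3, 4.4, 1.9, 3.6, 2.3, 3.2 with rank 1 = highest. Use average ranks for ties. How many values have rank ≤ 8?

Sorted (descending): 4.4, 4.3, 4.2, 3.6, 3.2, 2.8, 2.3, 2.3, 2.3, 1.9, 1.7, 1.7
The 3 values of 2.3 occupy positions 7–9 → average rank 8.
The 2 values of 1.7 occupy positions 11–12 → average rank (11+12)/2 = 11.5.
Ranks ≤ 8: {1, 2, 3, 4, 5, 6, 8, 8, 8} → 9 values.

9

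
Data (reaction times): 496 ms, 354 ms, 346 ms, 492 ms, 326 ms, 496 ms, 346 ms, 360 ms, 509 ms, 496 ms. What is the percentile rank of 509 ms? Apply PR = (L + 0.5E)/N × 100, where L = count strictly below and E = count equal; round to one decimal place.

95.0

N = 10.
Strictly below 509: 9. Equal to 509: 1.
PR = (9 + 0.5·1)/10 × 100 = 95.0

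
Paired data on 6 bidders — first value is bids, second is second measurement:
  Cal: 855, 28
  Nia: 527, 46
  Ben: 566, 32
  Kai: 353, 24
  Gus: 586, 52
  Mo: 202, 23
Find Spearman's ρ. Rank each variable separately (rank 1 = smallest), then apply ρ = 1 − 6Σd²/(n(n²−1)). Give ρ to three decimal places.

Ranks of variable 1: 6, 3, 4, 2, 5, 1
Ranks of variable 2: 3, 5, 4, 2, 6, 1
d = r₁ − r₂: 3, -2, 0, 0, -1, 0
d²: 9, 4, 0, 0, 1, 0; Σd² = 14
ρ = 1 − 6·14/(6·35) = 1 − 84/210 = 0.600

0.600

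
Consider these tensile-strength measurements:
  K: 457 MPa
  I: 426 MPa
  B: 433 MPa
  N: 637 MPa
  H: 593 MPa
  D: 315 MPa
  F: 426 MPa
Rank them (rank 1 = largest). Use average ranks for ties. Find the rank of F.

Sorted (descending): 637, 593, 457, 433, 426, 426, 315
The 2 values of 426 occupy positions 5–6 → average rank (5+6)/2 = 5.5.
F has value 426 MPa → rank 5.5.

5.5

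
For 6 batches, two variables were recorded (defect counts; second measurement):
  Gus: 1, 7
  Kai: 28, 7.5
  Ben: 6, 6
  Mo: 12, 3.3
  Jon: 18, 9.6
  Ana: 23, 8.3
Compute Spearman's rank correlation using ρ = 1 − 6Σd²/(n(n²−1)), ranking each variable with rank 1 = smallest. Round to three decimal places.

0.543

Ranks of variable 1: 1, 6, 2, 3, 4, 5
Ranks of variable 2: 3, 4, 2, 1, 6, 5
d = r₁ − r₂: -2, 2, 0, 2, -2, 0
d²: 4, 4, 0, 4, 4, 0; Σd² = 16
ρ = 1 − 6·16/(6·35) = 1 − 96/210 = 0.543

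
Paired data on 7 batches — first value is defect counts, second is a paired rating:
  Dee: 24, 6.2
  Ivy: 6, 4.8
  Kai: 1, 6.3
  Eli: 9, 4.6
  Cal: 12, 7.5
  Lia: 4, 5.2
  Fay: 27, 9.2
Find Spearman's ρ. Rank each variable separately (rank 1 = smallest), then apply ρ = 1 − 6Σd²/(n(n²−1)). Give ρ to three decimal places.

0.429

Ranks of variable 1: 6, 3, 1, 4, 5, 2, 7
Ranks of variable 2: 4, 2, 5, 1, 6, 3, 7
d = r₁ − r₂: 2, 1, -4, 3, -1, -1, 0
d²: 4, 1, 16, 9, 1, 1, 0; Σd² = 32
ρ = 1 − 6·32/(7·48) = 1 − 192/336 = 0.429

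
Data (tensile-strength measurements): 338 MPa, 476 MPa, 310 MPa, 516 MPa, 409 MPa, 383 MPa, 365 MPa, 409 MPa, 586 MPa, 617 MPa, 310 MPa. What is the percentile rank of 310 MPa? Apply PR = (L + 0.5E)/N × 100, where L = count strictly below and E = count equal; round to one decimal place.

N = 11.
Strictly below 310: 0. Equal to 310: 2.
PR = (0 + 0.5·2)/11 × 100 = 9.1

9.1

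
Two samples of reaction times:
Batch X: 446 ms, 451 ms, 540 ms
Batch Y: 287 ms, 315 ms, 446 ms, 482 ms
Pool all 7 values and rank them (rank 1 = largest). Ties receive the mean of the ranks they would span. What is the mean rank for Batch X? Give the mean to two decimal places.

2.83

Sorted (descending): 540, 482, 451, 446, 446, 315, 287
The 2 values of 446 occupy positions 4–5 → average rank (4+5)/2 = 4.5.
Batch X values → pooled ranks: 446→4.5, 451→3, 540→1
Mean rank = (4.5 + 3 + 1) / 3 = 2.83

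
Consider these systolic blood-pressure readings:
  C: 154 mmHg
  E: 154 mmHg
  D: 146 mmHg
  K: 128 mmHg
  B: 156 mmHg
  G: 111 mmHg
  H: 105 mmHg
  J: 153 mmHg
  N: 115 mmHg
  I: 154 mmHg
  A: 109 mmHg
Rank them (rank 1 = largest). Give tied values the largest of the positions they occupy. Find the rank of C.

4

Sorted (descending): 156, 154, 154, 154, 153, 146, 128, 115, 111, 109, 105
The 3 values of 154 occupy positions 2–4 → each gets rank 4.
C has value 154 mmHg → rank 4.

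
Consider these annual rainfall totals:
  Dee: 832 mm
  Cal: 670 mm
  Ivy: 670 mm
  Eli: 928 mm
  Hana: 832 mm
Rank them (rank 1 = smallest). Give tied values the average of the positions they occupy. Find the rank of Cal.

Sorted (ascending): 670, 670, 832, 832, 928
The 2 values of 670 occupy positions 1–2 → average rank (1+2)/2 = 1.5.
The 2 values of 832 occupy positions 3–4 → average rank (3+4)/2 = 3.5.
Cal has value 670 mm → rank 1.5.

1.5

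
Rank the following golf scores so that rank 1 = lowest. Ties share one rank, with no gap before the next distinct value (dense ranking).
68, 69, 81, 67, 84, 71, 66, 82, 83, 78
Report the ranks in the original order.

Sorted (ascending): 66, 67, 68, 69, 71, 78, 81, 82, 83, 84
No ties — each value takes its position as its rank.

3, 4, 7, 2, 10, 5, 1, 8, 9, 6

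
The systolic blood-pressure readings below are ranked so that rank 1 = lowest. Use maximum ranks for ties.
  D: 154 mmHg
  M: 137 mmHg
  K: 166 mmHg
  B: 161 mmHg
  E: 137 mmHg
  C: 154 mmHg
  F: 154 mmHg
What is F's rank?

Sorted (ascending): 137, 137, 154, 154, 154, 161, 166
The 2 values of 137 occupy positions 1–2 → each gets rank 2.
The 3 values of 154 occupy positions 3–5 → each gets rank 5.
F has value 154 mmHg → rank 5.

5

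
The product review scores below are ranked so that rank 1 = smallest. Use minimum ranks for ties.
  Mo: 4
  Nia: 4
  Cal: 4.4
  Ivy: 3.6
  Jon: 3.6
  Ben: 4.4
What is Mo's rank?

Sorted (ascending): 3.6, 3.6, 4, 4, 4.4, 4.4
The 2 values of 3.6 occupy positions 1–2 → each gets rank 1.
The 2 values of 4 occupy positions 3–4 → each gets rank 3.
The 2 values of 4.4 occupy positions 5–6 → each gets rank 5.
Mo has value 4 → rank 3.

3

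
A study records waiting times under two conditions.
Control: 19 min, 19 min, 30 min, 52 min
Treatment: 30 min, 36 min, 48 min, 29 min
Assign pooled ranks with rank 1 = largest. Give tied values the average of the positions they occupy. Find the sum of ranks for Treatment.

15.5

Sorted (descending): 52, 48, 36, 30, 30, 29, 19, 19
The 2 values of 30 occupy positions 4–5 → average rank (4+5)/2 = 4.5.
The 2 values of 19 occupy positions 7–8 → average rank (7+8)/2 = 7.5.
Treatment values → pooled ranks: 30→4.5, 36→3, 48→2, 29→6
Rank sum = 4.5 + 3 + 2 + 6 = 15.5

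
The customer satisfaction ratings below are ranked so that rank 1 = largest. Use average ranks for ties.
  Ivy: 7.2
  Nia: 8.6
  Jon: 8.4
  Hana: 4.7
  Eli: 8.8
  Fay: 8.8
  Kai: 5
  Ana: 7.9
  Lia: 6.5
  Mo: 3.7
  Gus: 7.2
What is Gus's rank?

Sorted (descending): 8.8, 8.8, 8.6, 8.4, 7.9, 7.2, 7.2, 6.5, 5, 4.7, 3.7
The 2 values of 8.8 occupy positions 1–2 → average rank (1+2)/2 = 1.5.
The 2 values of 7.2 occupy positions 6–7 → average rank (6+7)/2 = 6.5.
Gus has value 7.2 → rank 6.5.

6.5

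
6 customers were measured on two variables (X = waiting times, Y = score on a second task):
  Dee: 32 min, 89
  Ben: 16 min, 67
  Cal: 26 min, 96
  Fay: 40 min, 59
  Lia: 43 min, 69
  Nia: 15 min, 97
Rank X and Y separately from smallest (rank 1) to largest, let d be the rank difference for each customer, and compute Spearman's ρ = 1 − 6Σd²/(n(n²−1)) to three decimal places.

Ranks of variable 1: 4, 2, 3, 5, 6, 1
Ranks of variable 2: 4, 2, 5, 1, 3, 6
d = r₁ − r₂: 0, 0, -2, 4, 3, -5
d²: 0, 0, 4, 16, 9, 25; Σd² = 54
ρ = 1 − 6·54/(6·35) = 1 − 324/210 = -0.543

-0.543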